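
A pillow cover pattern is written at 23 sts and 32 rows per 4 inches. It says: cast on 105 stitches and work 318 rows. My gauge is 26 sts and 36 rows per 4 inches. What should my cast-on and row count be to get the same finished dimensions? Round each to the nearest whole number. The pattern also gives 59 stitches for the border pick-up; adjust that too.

Stitches: 105 × 26/23 = 118.70 → 119.
Rows: 318 × 36/32 = 357.75 → 358.
border pick-up: 59 × 26/23 = 66.70 → 67.

Cast on 119 stitches; work 358 rows; border pick-up 67 stitches.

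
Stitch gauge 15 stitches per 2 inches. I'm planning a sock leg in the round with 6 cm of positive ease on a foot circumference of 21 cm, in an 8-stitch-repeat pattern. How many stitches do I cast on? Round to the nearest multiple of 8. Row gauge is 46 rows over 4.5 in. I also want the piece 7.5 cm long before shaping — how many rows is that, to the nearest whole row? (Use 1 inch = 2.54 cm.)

Cast on 80 stitches; work 30 rows.

Finished = 21 + 6 = 27 cm.
27 cm × 1/2.54 = 10.63 inches.
15/2 = 7.5 sts per in; 10.63 × 7.5 = 79.72 sts.
Nearest multiple of 8 → 80.
7.5 cm = 2.95 inches; × 10.222 = 30.18 → 30 rows.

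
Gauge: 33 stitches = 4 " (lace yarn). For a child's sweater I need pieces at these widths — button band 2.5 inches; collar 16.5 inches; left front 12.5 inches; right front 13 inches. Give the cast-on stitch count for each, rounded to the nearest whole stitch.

button band 21; collar 136; left front 103; right front 107.

Rate = 33/4 = 8.25 sts per in.
button band: 2.5 × 8.25 = 20.62 → 21.
collar: 16.5 × 8.25 = 136.12 → 136.
left front: 12.5 × 8.25 = 103.12 → 103.
right front: 13 × 8.25 = 107.25 → 107.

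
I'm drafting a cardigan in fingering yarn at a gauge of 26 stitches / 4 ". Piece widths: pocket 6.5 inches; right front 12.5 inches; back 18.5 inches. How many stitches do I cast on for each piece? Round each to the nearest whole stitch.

Rate = 26/4 = 6.5 sts per in.
pocket: 6.5 × 6.5 = 42.25 → 42.
right front: 12.5 × 6.5 = 81.25 → 81.
back: 18.5 × 6.5 = 120.25 → 120.

pocket 42; right front 81; back 120.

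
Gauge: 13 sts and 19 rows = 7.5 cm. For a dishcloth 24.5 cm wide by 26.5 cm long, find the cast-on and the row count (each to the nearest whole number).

Stitch gauge = 13/7.5 = 1.733 sts/cm; 24.5 × 1.733 = 42.47 → 42 sts.
Row gauge = 19/7.5 = 2.533 rows/cm; 26.5 × 2.533 = 67.13 → 67 rows.

Cast on 42 stitches and work 67 rows.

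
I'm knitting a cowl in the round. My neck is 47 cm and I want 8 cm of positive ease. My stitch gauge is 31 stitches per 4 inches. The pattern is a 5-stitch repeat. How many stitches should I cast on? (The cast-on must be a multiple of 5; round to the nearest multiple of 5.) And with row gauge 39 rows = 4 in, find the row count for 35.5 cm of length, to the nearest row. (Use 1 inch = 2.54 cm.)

Finished = 47 + 8 = 55 cm.
55 cm × 1/2.54 = 21.65 inches.
31/4 = 7.75 sts per in; 21.65 × 7.75 = 167.81 sts.
Nearest multiple of 5 → 170.
35.5 cm = 13.98 inches; × 9.75 = 136.27 → 136 rows.

Cast on 170 stitches; work 136 rows.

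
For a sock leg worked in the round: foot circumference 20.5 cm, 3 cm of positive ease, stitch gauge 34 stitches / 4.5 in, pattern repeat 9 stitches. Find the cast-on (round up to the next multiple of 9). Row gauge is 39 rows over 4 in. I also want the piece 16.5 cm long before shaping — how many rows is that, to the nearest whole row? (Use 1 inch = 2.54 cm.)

Finished = 20.5 + 3 = 23.5 cm.
23.5 cm × 1/2.54 = 9.25 inches.
34/4.5 = 7.556 sts per in; 9.25 × 7.556 = 69.90 sts.
Next multiple of 9 → 72.
16.5 cm = 6.50 inches; × 9.75 = 63.34 → 63 rows.

Cast on 72 stitches; work 63 rows.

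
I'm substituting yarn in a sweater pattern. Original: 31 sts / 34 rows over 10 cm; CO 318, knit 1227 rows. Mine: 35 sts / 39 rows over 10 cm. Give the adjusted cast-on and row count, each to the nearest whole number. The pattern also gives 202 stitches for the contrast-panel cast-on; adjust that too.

Cast on 359 stitches; work 1407 rows; contrast-panel cast-on 228 stitches.

Stitches: 318 × 35/31 = 359.03 → 359.
Rows: 1227 × 39/34 = 1407.44 → 1407.
contrast-panel cast-on: 202 × 35/31 = 228.06 → 228.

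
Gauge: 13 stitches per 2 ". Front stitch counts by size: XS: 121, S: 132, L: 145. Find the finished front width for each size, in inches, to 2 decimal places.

XS 18.62 inches; S 20.31 inches; L 22.31 inches.

13/2 = 6.5 sts per in.
XS: 121 / 6.5 = 18.615 → 18.62 in.
S: 132 / 6.5 = 20.308 → 20.31 in.
L: 145 / 6.5 = 22.308 → 22.31 in.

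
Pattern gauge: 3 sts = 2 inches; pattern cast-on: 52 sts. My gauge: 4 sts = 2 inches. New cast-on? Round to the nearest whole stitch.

CO 69 sts.

Scale factor = 4 / 3 = 1.333.
52 × 4 / 3 = 69.33 sts.
→ 69 sts.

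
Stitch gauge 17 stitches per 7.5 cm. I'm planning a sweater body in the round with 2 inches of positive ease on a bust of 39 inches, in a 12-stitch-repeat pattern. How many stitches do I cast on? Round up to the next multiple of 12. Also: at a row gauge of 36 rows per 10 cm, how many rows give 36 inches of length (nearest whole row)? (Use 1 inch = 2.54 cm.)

Finished = 39 + 2 = 41 inches.
41 inches × 2.54 = 104.14 cm.
17/7.5 = 2.267 sts per cm; 104.14 × 2.267 = 236.05 sts.
Next multiple of 12 → 240.
36 inches = 91.44 cm; × 3.6 = 329.18 → 329 rows.

Cast on 240 stitches; work 329 rows.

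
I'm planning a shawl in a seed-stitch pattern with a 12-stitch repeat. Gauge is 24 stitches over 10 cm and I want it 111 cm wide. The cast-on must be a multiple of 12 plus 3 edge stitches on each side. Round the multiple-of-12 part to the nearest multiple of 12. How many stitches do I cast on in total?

24 / 10 = 2.4 sts per cm.
111 × 2.4 = 266.40 sts.
Less 6 edge sts → 260.40 for the repeat.
Nearest multiple of 12: 264.
Add back 6 edge sts → 270.

CO 270 sts.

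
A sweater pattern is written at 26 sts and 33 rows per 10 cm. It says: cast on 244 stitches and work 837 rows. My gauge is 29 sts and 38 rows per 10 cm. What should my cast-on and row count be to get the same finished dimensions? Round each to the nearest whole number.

Stitches: 244 × 29/26 = 272.15 → 272.
Rows: 837 × 38/33 = 963.82 → 964.

Cast on 272 stitches; work 964 rows.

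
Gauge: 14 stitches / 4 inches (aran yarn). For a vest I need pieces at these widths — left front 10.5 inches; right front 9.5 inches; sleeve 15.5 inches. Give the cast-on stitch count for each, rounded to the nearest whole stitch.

Rate = 14/4 = 3.5 sts per in.
left front: 10.5 × 3.5 = 36.75 → 37.
right front: 9.5 × 3.5 = 33.25 → 33.
sleeve: 15.5 × 3.5 = 54.25 → 54.

left front 37; right front 33; sleeve 54.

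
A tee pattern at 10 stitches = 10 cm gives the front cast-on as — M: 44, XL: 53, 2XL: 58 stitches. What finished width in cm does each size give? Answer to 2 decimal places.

10/10 = 1 sts per cm.
M: 44 / 1 = 44.000 → 44.00 cm.
XL: 53 / 1 = 53.000 → 53.00 cm.
2XL: 58 / 1 = 58.000 → 58.00 cm.

M 44.00 cm; XL 53.00 cm; 2XL 58.00 cm.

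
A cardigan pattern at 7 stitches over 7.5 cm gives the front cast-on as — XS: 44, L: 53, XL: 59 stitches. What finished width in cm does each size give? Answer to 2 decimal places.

XS 47.14 cm; L 56.79 cm; XL 63.21 cm.

7/7.5 = 0.933 sts per cm.
XS: 44 / 0.933 = 47.143 → 47.14 cm.
L: 53 / 0.933 = 56.786 → 56.79 cm.
XL: 59 / 0.933 = 63.214 → 63.21 cm.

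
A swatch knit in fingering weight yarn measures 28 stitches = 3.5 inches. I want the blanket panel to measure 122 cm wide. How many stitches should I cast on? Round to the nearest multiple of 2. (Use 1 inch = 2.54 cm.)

Cast on 384 stitches.

122 cm = 48.03 in.
28 stitches / 3.5 in = 8 stitches per inch.
48.03 × 8 = 384.25 stitches.
Round to nearest multiple of 2 → 384.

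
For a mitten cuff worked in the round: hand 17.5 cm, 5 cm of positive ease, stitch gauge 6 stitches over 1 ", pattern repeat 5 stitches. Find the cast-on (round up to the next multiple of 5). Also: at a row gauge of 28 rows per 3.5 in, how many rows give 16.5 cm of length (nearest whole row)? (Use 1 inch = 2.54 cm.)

Cast on 55 stitches; work 52 rows.

Finished = 17.5 + 5 = 22.5 cm.
22.5 cm × 1/2.54 = 8.86 inches.
6/1 = 6 sts per in; 8.86 × 6 = 53.15 sts.
Next multiple of 5 → 55.
16.5 cm = 6.50 inches; × 8 = 51.97 → 52 rows.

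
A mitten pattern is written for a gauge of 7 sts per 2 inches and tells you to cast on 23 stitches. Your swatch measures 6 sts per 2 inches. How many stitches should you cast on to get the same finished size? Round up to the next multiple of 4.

Cast on 20 stitches.

Scale factor = 6 / 7 = 0.857.
23 × 6 / 7 = 19.71 sts.
→ 20 sts.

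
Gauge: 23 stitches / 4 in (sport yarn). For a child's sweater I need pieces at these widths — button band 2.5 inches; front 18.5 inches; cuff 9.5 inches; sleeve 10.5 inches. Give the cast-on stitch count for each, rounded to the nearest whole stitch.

Rate = 23/4 = 5.75 sts per in.
button band: 2.5 × 5.75 = 14.38 → 14.
front: 18.5 × 5.75 = 106.38 → 106.
cuff: 9.5 × 5.75 = 54.62 → 55.
sleeve: 10.5 × 5.75 = 60.38 → 60.

button band 14; front 106; cuff 55; sleeve 60.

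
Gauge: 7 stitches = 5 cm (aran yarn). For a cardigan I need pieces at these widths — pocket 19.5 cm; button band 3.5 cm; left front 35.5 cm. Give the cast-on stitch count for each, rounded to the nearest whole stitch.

pocket 27; button band 5; left front 50.

Rate = 7/5 = 1.4 sts per cm.
pocket: 19.5 × 1.4 = 27.30 → 27.
button band: 3.5 × 1.4 = 4.90 → 5.
left front: 35.5 × 1.4 = 49.70 → 50.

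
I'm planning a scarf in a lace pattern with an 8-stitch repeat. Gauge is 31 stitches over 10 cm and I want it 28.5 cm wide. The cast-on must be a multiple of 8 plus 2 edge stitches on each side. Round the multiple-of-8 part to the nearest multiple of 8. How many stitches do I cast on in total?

CO 92 sts.

31 / 10 = 3.1 sts per cm.
28.5 × 3.1 = 88.35 sts.
Less 4 edge sts → 84.35 for the repeat.
Nearest multiple of 8: 88.
Add back 4 edge sts → 92.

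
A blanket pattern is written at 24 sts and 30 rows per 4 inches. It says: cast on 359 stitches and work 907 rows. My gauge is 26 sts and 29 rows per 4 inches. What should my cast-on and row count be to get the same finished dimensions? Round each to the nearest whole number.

Stitches: 359 × 26/24 = 388.92 → 389.
Rows: 907 × 29/30 = 876.77 → 877.

Cast on 389 stitches; work 877 rows.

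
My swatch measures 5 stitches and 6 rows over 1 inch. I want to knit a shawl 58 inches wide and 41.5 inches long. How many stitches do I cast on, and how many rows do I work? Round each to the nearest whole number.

Stitch gauge = 5/1 = 5 sts/in; 58 × 5 = 290.00 → 290 sts.
Row gauge = 6/1 = 6 rows/in; 41.5 × 6 = 249.00 → 249 rows.

Cast on 290 stitches and work 249 rows.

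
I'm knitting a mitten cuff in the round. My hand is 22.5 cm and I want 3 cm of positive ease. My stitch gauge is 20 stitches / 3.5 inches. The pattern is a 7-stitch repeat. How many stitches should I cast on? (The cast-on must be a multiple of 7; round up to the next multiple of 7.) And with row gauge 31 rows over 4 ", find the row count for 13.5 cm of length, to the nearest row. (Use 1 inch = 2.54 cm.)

Finished = 22.5 + 3 = 25.5 cm.
25.5 cm × 1/2.54 = 10.04 inches.
20/3.5 = 5.714 sts per in; 10.04 × 5.714 = 57.37 sts.
Next multiple of 7 → 63.
13.5 cm = 5.31 inches; × 7.75 = 41.19 → 41 rows.

Cast on 63 stitches; work 41 rows.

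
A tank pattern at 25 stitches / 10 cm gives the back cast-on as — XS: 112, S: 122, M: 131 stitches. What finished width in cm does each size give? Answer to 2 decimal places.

XS 44.80 cm; S 48.80 cm; M 52.40 cm.

25/10 = 2.5 sts per cm.
XS: 112 / 2.5 = 44.800 → 44.80 cm.
S: 122 / 2.5 = 48.800 → 48.80 cm.
M: 131 / 2.5 = 52.400 → 52.40 cm.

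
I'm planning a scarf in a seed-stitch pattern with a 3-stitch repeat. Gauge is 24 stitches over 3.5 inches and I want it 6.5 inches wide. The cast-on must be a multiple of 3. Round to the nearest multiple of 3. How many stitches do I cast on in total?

24 / 3.5 = 6.857 sts per inch.
6.5 × 6.857 = 44.57 sts.
Nearest multiple of 3: 45.

Cast on 45 stitches.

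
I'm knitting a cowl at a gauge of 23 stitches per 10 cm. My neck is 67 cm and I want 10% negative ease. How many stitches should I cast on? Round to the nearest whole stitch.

139 stitches.

Finished = 67 × 0.90 = 60.30 cm.
23 / 10 = 2.3 sts per cm.
60.30 × 2.3 = 138.69 sts.
→ 139 sts.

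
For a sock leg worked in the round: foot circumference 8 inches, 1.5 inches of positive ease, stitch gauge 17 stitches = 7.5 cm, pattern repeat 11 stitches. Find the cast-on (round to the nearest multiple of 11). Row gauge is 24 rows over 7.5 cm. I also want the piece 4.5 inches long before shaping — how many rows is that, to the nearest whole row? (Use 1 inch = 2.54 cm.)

Cast on 55 stitches; work 37 rows.

Finished = 8 + 1.5 = 9.5 inches.
9.5 inches × 2.54 = 24.13 cm.
17/7.5 = 2.267 sts per cm; 24.13 × 2.267 = 54.69 sts.
Nearest multiple of 11 → 55.
4.5 inches = 11.43 cm; × 3.2 = 36.58 → 37 rows.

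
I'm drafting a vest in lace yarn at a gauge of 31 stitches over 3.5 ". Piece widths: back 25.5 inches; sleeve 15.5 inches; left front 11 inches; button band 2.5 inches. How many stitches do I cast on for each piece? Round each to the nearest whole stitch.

back 226; sleeve 137; left front 97; button band 22.

Rate = 31/3.5 = 8.857 sts per in.
back: 25.5 × 8.857 = 225.86 → 226.
sleeve: 15.5 × 8.857 = 137.29 → 137.
left front: 11 × 8.857 = 97.43 → 97.
button band: 2.5 × 8.857 = 22.14 → 22.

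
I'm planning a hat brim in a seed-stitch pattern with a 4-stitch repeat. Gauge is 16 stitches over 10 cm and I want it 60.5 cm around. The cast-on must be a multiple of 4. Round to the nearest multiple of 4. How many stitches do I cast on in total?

Cast on 96 stitches.

16 / 10 = 1.6 sts per cm.
60.5 × 1.6 = 96.80 sts.
Nearest multiple of 4: 96.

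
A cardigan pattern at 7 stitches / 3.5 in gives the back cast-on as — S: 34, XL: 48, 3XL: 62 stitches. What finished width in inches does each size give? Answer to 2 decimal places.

S 17.00 inches; XL 24.00 inches; 3XL 31.00 inches.

7/3.5 = 2 sts per in.
S: 34 / 2 = 17.000 → 17.00 in.
XL: 48 / 2 = 24.000 → 24.00 in.
3XL: 62 / 2 = 31.000 → 31.00 in.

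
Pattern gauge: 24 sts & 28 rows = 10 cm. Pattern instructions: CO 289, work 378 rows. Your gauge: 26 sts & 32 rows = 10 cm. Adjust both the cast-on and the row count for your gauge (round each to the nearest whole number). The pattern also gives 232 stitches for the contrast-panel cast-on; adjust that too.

Stitches: 289 × 26/24 = 313.08 → 313.
Rows: 378 × 32/28 = 432.00 → 432.
contrast-panel cast-on: 232 × 26/24 = 251.33 → 251.

Cast on 313 stitches; work 432 rows; contrast-panel cast-on 251 stitches.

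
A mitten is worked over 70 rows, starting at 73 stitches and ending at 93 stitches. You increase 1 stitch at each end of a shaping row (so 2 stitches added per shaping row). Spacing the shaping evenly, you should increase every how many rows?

Increase every 7th row.

Stitches to add: |93 − 73| = 20.
Shaping rows needed: 20 / 2 = 10.
70 rows / 10 = every 7 rows.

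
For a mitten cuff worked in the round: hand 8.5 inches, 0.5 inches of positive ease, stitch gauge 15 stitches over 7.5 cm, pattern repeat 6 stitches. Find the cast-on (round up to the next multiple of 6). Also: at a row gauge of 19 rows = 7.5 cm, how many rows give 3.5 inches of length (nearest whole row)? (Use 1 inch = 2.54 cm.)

Cast on 48 stitches; work 23 rows.

Finished = 8.5 + 0.5 = 9 inches.
9 inches × 2.54 = 22.86 cm.
15/7.5 = 2 sts per cm; 22.86 × 2 = 45.72 sts.
Next multiple of 6 → 48.
3.5 inches = 8.89 cm; × 2.533 = 22.52 → 23 rows.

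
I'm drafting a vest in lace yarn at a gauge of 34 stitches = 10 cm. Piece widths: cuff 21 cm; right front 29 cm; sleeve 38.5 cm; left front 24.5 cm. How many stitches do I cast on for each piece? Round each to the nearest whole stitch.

cuff 71; right front 99; sleeve 131; left front 83.

Rate = 34/10 = 3.4 sts per cm.
cuff: 21 × 3.4 = 71.40 → 71.
right front: 29 × 3.4 = 98.60 → 99.
sleeve: 38.5 × 3.4 = 130.90 → 131.
left front: 24.5 × 3.4 = 83.30 → 83.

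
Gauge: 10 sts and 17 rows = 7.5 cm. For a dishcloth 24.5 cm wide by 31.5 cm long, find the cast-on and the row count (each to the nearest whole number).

Cast on 33 stitches and work 71 rows.

Stitch gauge = 10/7.5 = 1.333 sts/cm; 24.5 × 1.333 = 32.67 → 33 sts.
Row gauge = 17/7.5 = 2.267 rows/cm; 31.5 × 2.267 = 71.40 → 71 rows.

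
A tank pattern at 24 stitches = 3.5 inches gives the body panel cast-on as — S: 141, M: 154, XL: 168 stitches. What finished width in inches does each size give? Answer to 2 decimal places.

S 20.56 inches; M 22.46 inches; XL 24.50 inches.

24/3.5 = 6.857 sts per in.
S: 141 / 6.857 = 20.562 → 20.56 in.
M: 154 / 6.857 = 22.458 → 22.46 in.
XL: 168 / 6.857 = 24.500 → 24.50 in.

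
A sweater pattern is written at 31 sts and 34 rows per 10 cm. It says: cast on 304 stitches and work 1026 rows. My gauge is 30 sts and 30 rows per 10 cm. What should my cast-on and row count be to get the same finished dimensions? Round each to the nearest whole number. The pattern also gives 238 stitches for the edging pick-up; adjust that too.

Stitches: 304 × 30/31 = 294.19 → 294.
Rows: 1026 × 30/34 = 905.29 → 905.
edging pick-up: 238 × 30/31 = 230.32 → 230.

Cast on 294 stitches; work 905 rows; edging pick-up 230 stitches.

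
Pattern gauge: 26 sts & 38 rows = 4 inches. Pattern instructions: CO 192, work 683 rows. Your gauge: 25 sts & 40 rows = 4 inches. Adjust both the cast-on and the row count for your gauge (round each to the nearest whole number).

Cast on 185 stitches; work 719 rows.

Stitches: 192 × 25/26 = 184.62 → 185.
Rows: 683 × 40/38 = 718.95 → 719.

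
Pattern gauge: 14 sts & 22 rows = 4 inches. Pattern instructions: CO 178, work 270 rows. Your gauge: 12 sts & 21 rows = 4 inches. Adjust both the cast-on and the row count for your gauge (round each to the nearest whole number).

Cast on 153 stitches; work 258 rows.

Stitches: 178 × 12/14 = 152.57 → 153.
Rows: 270 × 21/22 = 257.73 → 258.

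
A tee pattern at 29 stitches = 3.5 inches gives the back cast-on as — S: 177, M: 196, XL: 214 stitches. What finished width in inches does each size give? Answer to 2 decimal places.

29/3.5 = 8.286 sts per in.
S: 177 / 8.286 = 21.362 → 21.36 in.
M: 196 / 8.286 = 23.655 → 23.66 in.
XL: 214 / 8.286 = 25.828 → 25.83 in.

S 21.36 inches; M 23.66 inches; XL 25.83 inches.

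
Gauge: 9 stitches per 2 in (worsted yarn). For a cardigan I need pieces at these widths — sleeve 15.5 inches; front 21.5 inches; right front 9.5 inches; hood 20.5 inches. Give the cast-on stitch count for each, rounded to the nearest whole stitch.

Rate = 9/2 = 4.5 sts per in.
sleeve: 15.5 × 4.5 = 69.75 → 70.
front: 21.5 × 4.5 = 96.75 → 97.
right front: 9.5 × 4.5 = 42.75 → 43.
hood: 20.5 × 4.5 = 92.25 → 92.

sleeve 70; front 97; right front 43; hood 92.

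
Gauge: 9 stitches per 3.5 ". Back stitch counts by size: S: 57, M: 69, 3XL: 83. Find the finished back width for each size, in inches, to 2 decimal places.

9/3.5 = 2.571 sts per in.
S: 57 / 2.571 = 22.167 → 22.17 in.
M: 69 / 2.571 = 26.833 → 26.83 in.
3XL: 83 / 2.571 = 32.278 → 32.28 in.

S 22.17 inches; M 26.83 inches; 3XL 32.28 inches.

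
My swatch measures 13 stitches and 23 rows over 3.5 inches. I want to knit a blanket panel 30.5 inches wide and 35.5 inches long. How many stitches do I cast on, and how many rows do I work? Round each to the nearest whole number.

Cast on 113 stitches and work 233 rows.

Stitch gauge = 13/3.5 = 3.714 sts/in; 30.5 × 3.714 = 113.29 → 113 sts.
Row gauge = 23/3.5 = 6.571 rows/in; 35.5 × 6.571 = 233.29 → 233 rows.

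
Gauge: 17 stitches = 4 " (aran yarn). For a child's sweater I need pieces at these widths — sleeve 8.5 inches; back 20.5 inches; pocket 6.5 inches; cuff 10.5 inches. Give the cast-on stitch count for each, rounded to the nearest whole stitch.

Rate = 17/4 = 4.25 sts per in.
sleeve: 8.5 × 4.25 = 36.12 → 36.
back: 20.5 × 4.25 = 87.12 → 87.
pocket: 6.5 × 4.25 = 27.62 → 28.
cuff: 10.5 × 4.25 = 44.62 → 45.

sleeve 36; back 87; pocket 28; cuff 45.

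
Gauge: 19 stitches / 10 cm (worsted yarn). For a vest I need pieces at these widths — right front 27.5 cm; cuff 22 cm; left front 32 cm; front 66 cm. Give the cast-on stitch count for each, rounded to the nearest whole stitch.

right front 52; cuff 42; left front 61; front 125.

Rate = 19/10 = 1.9 sts per cm.
right front: 27.5 × 1.9 = 52.25 → 52.
cuff: 22 × 1.9 = 41.80 → 42.
left front: 32 × 1.9 = 60.80 → 61.
front: 66 × 1.9 = 125.40 → 125.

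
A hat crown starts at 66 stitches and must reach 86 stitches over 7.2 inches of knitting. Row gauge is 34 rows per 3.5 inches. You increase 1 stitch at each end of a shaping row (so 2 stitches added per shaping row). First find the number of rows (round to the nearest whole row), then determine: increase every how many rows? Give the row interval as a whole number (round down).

Increase every 7th row.

Rows = 7.2 × 9.714 = 69.9 → 70 rows.
Stitches to add: 20 → 10 shaping rows (at 2 st each).
70 / 10 = 7.00 → every 7 rows.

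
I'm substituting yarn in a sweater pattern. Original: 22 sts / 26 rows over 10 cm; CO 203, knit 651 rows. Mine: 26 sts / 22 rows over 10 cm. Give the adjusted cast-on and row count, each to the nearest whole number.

Cast on 240 stitches; work 551 rows.

Stitches: 203 × 26/22 = 239.91 → 240.
Rows: 651 × 22/26 = 550.85 → 551.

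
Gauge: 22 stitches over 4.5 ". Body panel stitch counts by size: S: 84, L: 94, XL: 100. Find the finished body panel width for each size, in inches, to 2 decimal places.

22/4.5 = 4.889 sts per in.
S: 84 / 4.889 = 17.182 → 17.18 in.
L: 94 / 4.889 = 19.227 → 19.23 in.
XL: 100 / 4.889 = 20.455 → 20.45 in.

S 17.18 inches; L 19.23 inches; XL 20.45 inches.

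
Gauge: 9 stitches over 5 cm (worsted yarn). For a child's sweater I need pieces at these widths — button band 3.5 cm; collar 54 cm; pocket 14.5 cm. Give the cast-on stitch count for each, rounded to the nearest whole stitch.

Rate = 9/5 = 1.8 sts per cm.
button band: 3.5 × 1.8 = 6.30 → 6.
collar: 54 × 1.8 = 97.20 → 97.
pocket: 14.5 × 1.8 = 26.10 → 26.

button band 6; collar 97; pocket 26.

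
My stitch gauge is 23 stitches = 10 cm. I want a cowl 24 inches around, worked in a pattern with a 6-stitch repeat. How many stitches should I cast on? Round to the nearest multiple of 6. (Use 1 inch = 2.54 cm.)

CO 138 sts.

24 in = 24 × 2.54 = 60.96 cm.
23 / 10 = 2.3 sts/cm.
60.96 × 2.3 = 140.21 sts.
→ 138.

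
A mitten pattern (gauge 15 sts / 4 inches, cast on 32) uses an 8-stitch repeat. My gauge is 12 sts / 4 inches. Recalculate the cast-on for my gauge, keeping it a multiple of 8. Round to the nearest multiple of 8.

32 × 12 / 15 = 25.60.
Nearest multiple of 8: 24.

CO 24 sts.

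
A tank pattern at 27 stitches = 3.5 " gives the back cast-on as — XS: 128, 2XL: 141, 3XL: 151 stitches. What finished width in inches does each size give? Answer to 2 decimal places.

27/3.5 = 7.714 sts per in.
XS: 128 / 7.714 = 16.593 → 16.59 in.
2XL: 141 / 7.714 = 18.278 → 18.28 in.
3XL: 151 / 7.714 = 19.574 → 19.57 in.

XS 16.59 inches; 2XL 18.28 inches; 3XL 19.57 inches.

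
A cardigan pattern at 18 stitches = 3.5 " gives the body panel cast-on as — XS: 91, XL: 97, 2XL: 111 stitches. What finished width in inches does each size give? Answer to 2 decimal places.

18/3.5 = 5.143 sts per in.
XS: 91 / 5.143 = 17.694 → 17.69 in.
XL: 97 / 5.143 = 18.861 → 18.86 in.
2XL: 111 / 5.143 = 21.583 → 21.58 in.

XS 17.69 inches; XL 18.86 inches; 2XL 21.58 inches.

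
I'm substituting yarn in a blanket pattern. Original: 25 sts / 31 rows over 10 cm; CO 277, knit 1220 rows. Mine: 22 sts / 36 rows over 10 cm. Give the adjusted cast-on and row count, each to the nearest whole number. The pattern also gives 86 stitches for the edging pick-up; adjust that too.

Stitches: 277 × 22/25 = 243.76 → 244.
Rows: 1220 × 36/31 = 1416.77 → 1417.
edging pick-up: 86 × 22/25 = 75.68 → 76.

Cast on 244 stitches; work 1417 rows; edging pick-up 76 stitches.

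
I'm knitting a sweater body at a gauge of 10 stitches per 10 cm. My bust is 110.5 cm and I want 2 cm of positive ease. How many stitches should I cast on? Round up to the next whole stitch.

Finished = 110.5 + 2 = 112.5 cm.
10 / 10 = 1 sts per cm.
112.50 × 1 = 112.50 sts.
→ 113 sts.

113 stitches.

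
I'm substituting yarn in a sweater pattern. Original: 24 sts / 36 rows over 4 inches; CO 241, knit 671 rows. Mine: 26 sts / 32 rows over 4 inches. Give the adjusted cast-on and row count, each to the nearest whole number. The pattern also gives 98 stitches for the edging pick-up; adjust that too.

Stitches: 241 × 26/24 = 261.08 → 261.
Rows: 671 × 32/36 = 596.44 → 596.
edging pick-up: 98 × 26/24 = 106.17 → 106.

Cast on 261 stitches; work 596 rows; edging pick-up 106 stitches.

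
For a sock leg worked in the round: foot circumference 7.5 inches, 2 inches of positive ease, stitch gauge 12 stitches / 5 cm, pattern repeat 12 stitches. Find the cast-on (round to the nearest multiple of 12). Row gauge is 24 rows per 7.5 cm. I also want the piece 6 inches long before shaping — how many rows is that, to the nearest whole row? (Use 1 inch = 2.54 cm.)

Cast on 60 stitches; work 49 rows.

Finished = 7.5 + 2 = 9.5 inches.
9.5 inches × 2.54 = 24.13 cm.
12/5 = 2.4 sts per cm; 24.13 × 2.4 = 57.91 sts.
Nearest multiple of 12 → 60.
6 inches = 15.24 cm; × 3.2 = 48.77 → 49 rows.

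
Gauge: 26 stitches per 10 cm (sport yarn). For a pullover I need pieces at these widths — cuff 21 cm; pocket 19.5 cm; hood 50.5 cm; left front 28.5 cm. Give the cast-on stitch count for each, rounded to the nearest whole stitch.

Rate = 26/10 = 2.6 sts per cm.
cuff: 21 × 2.6 = 54.60 → 55.
pocket: 19.5 × 2.6 = 50.70 → 51.
hood: 50.5 × 2.6 = 131.30 → 131.
left front: 28.5 × 2.6 = 74.10 → 74.

cuff 55; pocket 51; hood 131; left front 74.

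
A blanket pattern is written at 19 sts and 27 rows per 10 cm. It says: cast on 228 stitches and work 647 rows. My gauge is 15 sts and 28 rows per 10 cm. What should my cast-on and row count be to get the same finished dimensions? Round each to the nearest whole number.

Cast on 180 stitches; work 671 rows.

Stitches: 228 × 15/19 = 180.00 → 180.
Rows: 647 × 28/27 = 670.96 → 671.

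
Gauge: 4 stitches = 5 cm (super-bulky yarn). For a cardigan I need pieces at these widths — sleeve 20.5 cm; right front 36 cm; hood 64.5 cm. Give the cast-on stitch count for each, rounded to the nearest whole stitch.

Rate = 4/5 = 0.8 sts per cm.
sleeve: 20.5 × 0.8 = 16.40 → 16.
right front: 36 × 0.8 = 28.80 → 29.
hood: 64.5 × 0.8 = 51.60 → 52.

sleeve 16; right front 29; hood 52.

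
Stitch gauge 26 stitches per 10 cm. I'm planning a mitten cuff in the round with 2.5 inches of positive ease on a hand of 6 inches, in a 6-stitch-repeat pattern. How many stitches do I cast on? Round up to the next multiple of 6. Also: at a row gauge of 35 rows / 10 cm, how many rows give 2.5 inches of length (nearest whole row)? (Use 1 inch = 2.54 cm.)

Finished = 6 + 2.5 = 8.5 inches.
8.5 inches × 2.54 = 21.59 cm.
26/10 = 2.6 sts per cm; 21.59 × 2.6 = 56.13 sts.
Next multiple of 6 → 60.
2.5 inches = 6.35 cm; × 3.5 = 22.23 → 22 rows.

Cast on 60 stitches; work 22 rows.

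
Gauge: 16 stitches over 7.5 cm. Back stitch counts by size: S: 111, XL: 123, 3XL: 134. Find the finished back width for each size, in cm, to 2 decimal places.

16/7.5 = 2.133 sts per cm.
S: 111 / 2.133 = 52.031 → 52.03 cm.
XL: 123 / 2.133 = 57.656 → 57.66 cm.
3XL: 134 / 2.133 = 62.812 → 62.81 cm.

S 52.03 cm; XL 57.66 cm; 3XL 62.81 cm.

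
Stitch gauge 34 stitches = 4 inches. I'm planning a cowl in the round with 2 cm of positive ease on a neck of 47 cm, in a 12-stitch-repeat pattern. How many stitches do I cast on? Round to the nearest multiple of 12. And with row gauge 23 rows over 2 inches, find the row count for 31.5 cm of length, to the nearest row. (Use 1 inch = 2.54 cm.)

Cast on 168 stitches; work 143 rows.

Finished = 47 + 2 = 49 cm.
49 cm × 1/2.54 = 19.29 inches.
34/4 = 8.5 sts per in; 19.29 × 8.5 = 163.98 sts.
Nearest multiple of 12 → 168.
31.5 cm = 12.40 inches; × 11.5 = 142.62 → 143 rows.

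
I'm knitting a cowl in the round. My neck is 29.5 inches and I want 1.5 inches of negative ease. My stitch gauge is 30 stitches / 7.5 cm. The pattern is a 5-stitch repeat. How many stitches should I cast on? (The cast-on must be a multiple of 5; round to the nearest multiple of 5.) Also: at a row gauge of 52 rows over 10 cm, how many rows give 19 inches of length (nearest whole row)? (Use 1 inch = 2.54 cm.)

Finished = 29.5 − 1.5 = 28 inches.
28 inches × 2.54 = 71.12 cm.
30/7.5 = 4 sts per cm; 71.12 × 4 = 284.48 sts.
Nearest multiple of 5 → 285.
19 inches = 48.26 cm; × 5.2 = 250.95 → 251 rows.

Cast on 285 stitches; work 251 rows.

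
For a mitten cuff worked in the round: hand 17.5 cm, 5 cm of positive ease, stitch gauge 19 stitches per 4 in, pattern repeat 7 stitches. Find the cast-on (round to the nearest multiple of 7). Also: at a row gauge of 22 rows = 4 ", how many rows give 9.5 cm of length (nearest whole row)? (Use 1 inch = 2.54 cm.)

Cast on 42 stitches; work 21 rows.

Finished = 17.5 + 5 = 22.5 cm.
22.5 cm × 1/2.54 = 8.86 inches.
19/4 = 4.75 sts per in; 8.86 × 4.75 = 42.08 sts.
Nearest multiple of 7 → 42.
9.5 cm = 3.74 inches; × 5.5 = 20.57 → 21 rows.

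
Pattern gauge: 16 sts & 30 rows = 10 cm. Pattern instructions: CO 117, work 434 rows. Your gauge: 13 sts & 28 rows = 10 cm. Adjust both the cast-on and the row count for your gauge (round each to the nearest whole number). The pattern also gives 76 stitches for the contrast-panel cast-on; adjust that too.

Cast on 95 stitches; work 405 rows; contrast-panel cast-on 62 stitches.

Stitches: 117 × 13/16 = 95.06 → 95.
Rows: 434 × 28/30 = 405.07 → 405.
contrast-panel cast-on: 76 × 13/16 = 61.75 → 62.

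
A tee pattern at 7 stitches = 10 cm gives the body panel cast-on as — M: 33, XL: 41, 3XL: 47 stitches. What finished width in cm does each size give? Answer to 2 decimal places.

7/10 = 0.7 sts per cm.
M: 33 / 0.7 = 47.143 → 47.14 cm.
XL: 41 / 0.7 = 58.571 → 58.57 cm.
3XL: 47 / 0.7 = 67.143 → 67.14 cm.

M 47.14 cm; XL 58.57 cm; 3XL 67.14 cm.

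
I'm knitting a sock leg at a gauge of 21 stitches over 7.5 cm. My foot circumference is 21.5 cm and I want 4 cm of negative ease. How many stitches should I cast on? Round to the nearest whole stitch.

Cast on 49 stitches.

Finished = 21.5 − 4 = 17.5 cm.
21 / 7.5 = 2.8 sts per cm.
17.50 × 2.8 = 49.00 sts.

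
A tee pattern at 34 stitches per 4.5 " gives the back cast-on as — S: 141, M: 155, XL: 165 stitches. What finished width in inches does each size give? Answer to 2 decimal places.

S 18.66 inches; M 20.51 inches; XL 21.84 inches.

34/4.5 = 7.556 sts per in.
S: 141 / 7.556 = 18.662 → 18.66 in.
M: 155 / 7.556 = 20.515 → 20.51 in.
XL: 165 / 7.556 = 21.838 → 21.84 in.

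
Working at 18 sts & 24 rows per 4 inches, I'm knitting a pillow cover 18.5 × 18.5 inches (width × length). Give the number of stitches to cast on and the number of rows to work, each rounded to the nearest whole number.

Cast on 83 stitches and work 111 rows.

Stitch gauge = 18/4 = 4.5 sts/in; 18.5 × 4.5 = 83.25 → 83 sts.
Row gauge = 24/4 = 6 rows/in; 18.5 × 6 = 111.00 → 111 rows.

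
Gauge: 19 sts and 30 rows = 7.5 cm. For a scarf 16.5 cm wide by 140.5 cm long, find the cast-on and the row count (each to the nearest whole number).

Stitch gauge = 19/7.5 = 2.533 sts/cm; 16.5 × 2.533 = 41.80 → 42 sts.
Row gauge = 30/7.5 = 4 rows/cm; 140.5 × 4 = 562.00 → 562 rows.

Cast on 42 stitches and work 562 rows.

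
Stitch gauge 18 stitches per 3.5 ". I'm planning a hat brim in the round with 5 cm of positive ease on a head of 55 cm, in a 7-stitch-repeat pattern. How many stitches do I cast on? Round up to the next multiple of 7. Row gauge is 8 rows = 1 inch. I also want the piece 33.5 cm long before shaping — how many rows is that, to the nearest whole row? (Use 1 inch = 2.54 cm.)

Finished = 55 + 5 = 60 cm.
60 cm × 1/2.54 = 23.62 inches.
18/3.5 = 5.143 sts per in; 23.62 × 5.143 = 121.48 sts.
Next multiple of 7 → 126.
33.5 cm = 13.19 inches; × 8 = 105.51 → 106 rows.

Cast on 126 stitches; work 106 rows.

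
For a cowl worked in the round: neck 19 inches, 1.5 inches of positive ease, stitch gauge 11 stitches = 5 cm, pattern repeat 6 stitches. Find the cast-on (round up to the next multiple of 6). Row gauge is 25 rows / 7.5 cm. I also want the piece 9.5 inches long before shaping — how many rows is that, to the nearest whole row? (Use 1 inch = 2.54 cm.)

Finished = 19 + 1.5 = 20.5 inches.
20.5 inches × 2.54 = 52.07 cm.
11/5 = 2.2 sts per cm; 52.07 × 2.2 = 114.55 sts.
Next multiple of 6 → 120.
9.5 inches = 24.13 cm; × 3.333 = 80.43 → 80 rows.

Cast on 120 stitches; work 80 rows.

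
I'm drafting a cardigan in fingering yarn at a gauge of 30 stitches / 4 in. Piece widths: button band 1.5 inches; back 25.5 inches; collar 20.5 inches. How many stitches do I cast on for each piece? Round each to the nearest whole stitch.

Rate = 30/4 = 7.5 sts per in.
button band: 1.5 × 7.5 = 11.25 → 11.
back: 25.5 × 7.5 = 191.25 → 191.
collar: 20.5 × 7.5 = 153.75 → 154.

button band 11; back 191; collar 154.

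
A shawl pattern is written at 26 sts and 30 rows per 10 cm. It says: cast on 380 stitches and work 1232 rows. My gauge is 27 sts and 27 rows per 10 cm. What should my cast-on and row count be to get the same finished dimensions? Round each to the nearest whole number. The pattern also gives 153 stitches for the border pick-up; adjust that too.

Stitches: 380 × 27/26 = 394.62 → 395.
Rows: 1232 × 27/30 = 1108.80 → 1109.
border pick-up: 153 × 27/26 = 158.88 → 159.

Cast on 395 stitches; work 1109 rows; border pick-up 159 stitches.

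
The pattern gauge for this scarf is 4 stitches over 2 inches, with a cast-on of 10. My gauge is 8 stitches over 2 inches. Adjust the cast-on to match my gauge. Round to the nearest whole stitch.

Scale factor = 8 / 4 = 2.000.
10 × 8 / 4 = 20.00 sts.

20 stitches.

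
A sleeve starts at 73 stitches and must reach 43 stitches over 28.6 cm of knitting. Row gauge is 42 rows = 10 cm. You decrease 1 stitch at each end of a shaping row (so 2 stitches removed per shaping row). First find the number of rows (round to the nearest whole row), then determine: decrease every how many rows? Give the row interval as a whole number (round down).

Decrease every 8th row.

Rows = 28.6 × 4.2 = 120.1 → 120 rows.
Stitches to remove: 30 → 15 shaping rows (at 2 st each).
120 / 15 = 8.00 → every 8 rows.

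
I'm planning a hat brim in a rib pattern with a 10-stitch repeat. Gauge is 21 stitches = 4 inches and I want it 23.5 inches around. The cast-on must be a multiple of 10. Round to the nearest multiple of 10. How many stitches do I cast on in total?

21 / 4 = 5.25 sts per inch.
23.5 × 5.25 = 123.38 sts.
Nearest multiple of 10: 120.

Cast on 120 stitches.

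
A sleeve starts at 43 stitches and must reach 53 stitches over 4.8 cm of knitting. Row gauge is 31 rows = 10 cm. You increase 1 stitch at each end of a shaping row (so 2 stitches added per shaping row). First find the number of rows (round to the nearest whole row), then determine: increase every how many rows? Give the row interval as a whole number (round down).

Rows = 4.8 × 3.1 = 14.9 → 15 rows.
Stitches to add: 10 → 5 shaping rows (at 2 st each).
15 / 5 = 3.00 → every 3 rows.

Increase every 3rd row.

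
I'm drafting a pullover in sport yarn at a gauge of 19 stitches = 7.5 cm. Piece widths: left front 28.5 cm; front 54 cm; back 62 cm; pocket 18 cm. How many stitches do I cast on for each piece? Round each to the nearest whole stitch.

Rate = 19/7.5 = 2.533 sts per cm.
left front: 28.5 × 2.533 = 72.20 → 72.
front: 54 × 2.533 = 136.80 → 137.
back: 62 × 2.533 = 157.07 → 157.
pocket: 18 × 2.533 = 45.60 → 46.

left front 72; front 137; back 157; pocket 46.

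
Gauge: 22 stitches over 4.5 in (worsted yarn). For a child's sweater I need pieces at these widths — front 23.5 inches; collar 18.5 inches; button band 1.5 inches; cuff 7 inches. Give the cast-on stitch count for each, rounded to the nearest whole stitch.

front 115; collar 90; button band 7; cuff 34.

Rate = 22/4.5 = 4.889 sts per in.
front: 23.5 × 4.889 = 114.89 → 115.
collar: 18.5 × 4.889 = 90.44 → 90.
button band: 1.5 × 4.889 = 7.33 → 7.
cuff: 7 × 4.889 = 34.22 → 34.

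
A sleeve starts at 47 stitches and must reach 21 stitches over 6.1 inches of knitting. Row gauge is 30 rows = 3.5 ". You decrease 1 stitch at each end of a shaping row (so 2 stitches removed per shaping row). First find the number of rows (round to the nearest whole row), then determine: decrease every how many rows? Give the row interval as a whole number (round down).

Decrease every 4th row.

Rows = 6.1 × 8.571 = 52.3 → 52 rows.
Stitches to remove: 26 → 13 shaping rows (at 2 st each).
52 / 13 = 4.00 → every 4 rows.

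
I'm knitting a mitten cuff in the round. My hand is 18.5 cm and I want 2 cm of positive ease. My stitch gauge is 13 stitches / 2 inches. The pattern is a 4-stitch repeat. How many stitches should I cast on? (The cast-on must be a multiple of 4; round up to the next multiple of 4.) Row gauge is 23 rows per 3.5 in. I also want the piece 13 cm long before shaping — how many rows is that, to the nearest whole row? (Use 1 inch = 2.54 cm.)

Finished = 18.5 + 2 = 20.5 cm.
20.5 cm × 1/2.54 = 8.07 inches.
13/2 = 6.5 sts per in; 8.07 × 6.5 = 52.46 sts.
Next multiple of 4 → 56.
13 cm = 5.12 inches; × 6.571 = 33.63 → 34 rows.

Cast on 56 stitches; work 34 rows.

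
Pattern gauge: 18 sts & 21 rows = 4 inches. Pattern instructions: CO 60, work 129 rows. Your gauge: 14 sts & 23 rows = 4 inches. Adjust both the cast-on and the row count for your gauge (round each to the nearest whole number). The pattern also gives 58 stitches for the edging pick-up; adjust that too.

Stitches: 60 × 14/18 = 46.67 → 47.
Rows: 129 × 23/21 = 141.29 → 141.
edging pick-up: 58 × 14/18 = 45.11 → 45.

Cast on 47 stitches; work 141 rows; edging pick-up 45 stitches.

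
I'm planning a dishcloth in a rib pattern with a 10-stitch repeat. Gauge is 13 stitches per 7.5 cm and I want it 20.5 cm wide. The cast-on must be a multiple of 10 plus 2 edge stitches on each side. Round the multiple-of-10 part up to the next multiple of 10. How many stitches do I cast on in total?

13 / 7.5 = 1.733 sts per cm.
20.5 × 1.733 = 35.53 sts.
Less 4 edge sts → 31.53 for the repeat.
Next multiple of 10: 40.
Add back 4 edge sts → 44.

Cast on 44 stitches.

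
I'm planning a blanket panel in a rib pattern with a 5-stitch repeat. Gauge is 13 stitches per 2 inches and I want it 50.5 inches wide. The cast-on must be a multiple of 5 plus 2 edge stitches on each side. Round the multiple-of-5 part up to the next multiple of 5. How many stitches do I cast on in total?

CO 329 sts.

13 / 2 = 6.5 sts per inch.
50.5 × 6.5 = 328.25 sts.
Less 4 edge sts → 324.25 for the repeat.
Next multiple of 5: 325.
Add back 4 edge sts → 329.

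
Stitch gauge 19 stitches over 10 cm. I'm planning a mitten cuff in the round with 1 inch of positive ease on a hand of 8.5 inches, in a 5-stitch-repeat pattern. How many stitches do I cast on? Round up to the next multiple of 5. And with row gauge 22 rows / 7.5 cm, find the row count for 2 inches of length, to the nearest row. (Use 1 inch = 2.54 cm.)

Cast on 50 stitches; work 15 rows.

Finished = 8.5 + 1 = 9.5 inches.
9.5 inches × 2.54 = 24.13 cm.
19/10 = 1.9 sts per cm; 24.13 × 1.9 = 45.85 sts.
Next multiple of 5 → 50.
2 inches = 5.08 cm; × 2.933 = 14.90 → 15 rows.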